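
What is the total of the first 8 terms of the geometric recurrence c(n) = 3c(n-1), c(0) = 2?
Computing the sequence terms: 2, 6, 18, 54, 162, 486, 1458, 4374
Adding these values together:

6560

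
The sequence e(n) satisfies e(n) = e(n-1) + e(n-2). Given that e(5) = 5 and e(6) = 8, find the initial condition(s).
Work backwards using e(k) = e(k+2) - e(k+1):
e(4) = e(6) - e(5) = 8 - 5 = 3
e(3) = e(5) - e(4) = 5 - 3 = 2
e(2) = e(4) - e(3) = 3 - 2 = 1
e(1) = e(3) - e(2) = 2 - 1 = 1
e(0) = e(2) - e(1) = 1 - 1 = 0

e(0) = 0, e(1) = 1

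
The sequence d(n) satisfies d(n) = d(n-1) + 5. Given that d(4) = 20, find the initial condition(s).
d(4) = d(0) + 4·5, so d(0) = 20 - 20 = 0.

d(0) = 0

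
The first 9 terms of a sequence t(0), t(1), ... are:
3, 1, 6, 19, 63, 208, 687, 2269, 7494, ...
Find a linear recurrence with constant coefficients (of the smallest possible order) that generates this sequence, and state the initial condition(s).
Look for the lowest-order linear relation among consecutive terms.
Observation: t(n) - 3·t(n-1) - (1)·t(n-2) = 0 holds for the shown terms, and no order-1 relation t(n) = α·t(n-1) + β fits.
Check at n=3: 3·6 + (1)·1 = 19. ✓

t(n) = 3t(n-1) + t(n-2), t(0) = 3, t(1) = 1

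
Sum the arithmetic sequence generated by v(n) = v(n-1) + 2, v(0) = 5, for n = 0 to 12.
Computing the sequence terms: 5, 7, 9, 11, 13, 15, 17, 19, 21, 23, 25, 27, 29
Adding these values together:

221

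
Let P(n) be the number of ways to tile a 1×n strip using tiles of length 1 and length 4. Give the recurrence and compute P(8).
Condition on the last tile: it has length 1 (leaving a 1×(n-1) strip) or length 4 (leaving a 1×(n-4) strip), so P(n) = P(n-1) + P(n-4) (order-4 linear recurrence).
For 0 ≤ i < 4 only unit tiles fit, so P(i) = 1.
Iterating the recurrence: P(4) = 2, P(5) = 3, P(6) = 4, P(7) = 5, P(8) = 7.

P(n) = P(n-1) + P(n-4), with P(i) = 1 for 0 ≤ i < 4; P(8) = 7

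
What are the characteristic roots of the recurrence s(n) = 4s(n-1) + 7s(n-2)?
Substitute s(n) = rⁿ and divide through by rⁿ⁻²: r² - 4r - 7 = 0
Discriminant: 4² + 4·7 = 44, not a perfect square, so by the quadratic formula r = (4 ± √44)/2.
General solution: s(n) = A·r₁ⁿ + B·r₂ⁿ where r₁,r₂ = (4 ± √44)/2

Characteristic: r² - 4r - 7 = 0, Roots: r = (4 ± √44)/2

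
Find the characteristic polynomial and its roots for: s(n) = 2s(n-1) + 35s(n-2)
Substitute s(n) = rⁿ and divide through by rⁿ⁻²: r² - 2r - 35 = 0
Factor: (r - 7)(r + 5) = 0, so r = 7, -5.
General solution: s(n) = A·7ⁿ + B·(-5)ⁿ

Characteristic: r² - 2r - 35 = 0, Roots: r = 7, -5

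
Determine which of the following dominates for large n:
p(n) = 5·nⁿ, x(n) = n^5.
Comparing growth rates:
Growth-rate hierarchy: log n ≺ any polynomial ≺ any exponential cⁿ (c>1) ≺ n! ≺ nⁿ.
super-exponential nⁿ dominates polynomial degree 5 asymptotically.

p(n) grows faster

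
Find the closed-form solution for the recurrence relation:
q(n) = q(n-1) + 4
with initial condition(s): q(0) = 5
Recurrence: q(n) = q(n-1) + 4, initial: q(0) = 5.
Each step adds 4, so q(n) = q(0) + 4n = 4n + 5.

q(n) = 4n + 5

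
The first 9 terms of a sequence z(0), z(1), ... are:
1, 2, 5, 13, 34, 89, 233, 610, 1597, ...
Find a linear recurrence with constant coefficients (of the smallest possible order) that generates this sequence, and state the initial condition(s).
Look for the lowest-order linear relation among consecutive terms.
Observation: z(n) - 3·z(n-1) - (-1)·z(n-2) = 0 holds for the shown terms, and no order-1 relation z(n) = α·z(n-1) + β fits.
Check at n=3: 3·5 + (-1)·2 = 13. ✓

z(n) = 3z(n-1) - z(n-2), z(0) = 1, z(1) = 2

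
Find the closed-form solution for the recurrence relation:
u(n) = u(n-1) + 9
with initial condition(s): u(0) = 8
Recurrence: u(n) = u(n-1) + 9, initial: u(0) = 8.
Each step adds 9, so u(n) = u(0) + 9n = 9n + 8.

u(n) = 9n + 8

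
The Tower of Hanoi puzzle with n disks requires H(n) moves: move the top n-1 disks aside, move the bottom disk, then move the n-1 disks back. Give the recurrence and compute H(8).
Moving n disks = move the top n-1 disks aside (H(n-1) moves) + move the largest disk (1 move) + move the n-1 disks back on top (H(n-1) moves), so H(n) = 2H(n-1) + 1, with H(1) = 1 (a single disk takes one move).
First terms: 1, 3, 7, 15, 31, 63, … — each is one less than a power of 2. Indeed H(n) + 1 = 2(H(n-1) + 1) with H(1) + 1 = 2, so H(n) + 1 = 2ⁿ and H(n) = 2ⁿ - 1.
Hence H(8) = 2^8 - 1 = 256 - 1 = 255.

H(n) = 2H(n-1) + 1, H(1) = 1; H(8) = 255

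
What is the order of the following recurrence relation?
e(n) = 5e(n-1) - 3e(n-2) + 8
The order is the largest lag k for which e(n-k) appears. Here the deepest term is e(n-2) (the 8 term is non-homogeneous and does not affect the order), so the order is 2.

Order 2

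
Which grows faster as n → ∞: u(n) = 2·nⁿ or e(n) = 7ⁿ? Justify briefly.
Comparing growth rates:
Growth-rate hierarchy: log n ≺ any polynomial ≺ any exponential cⁿ (c>1) ≺ n! ≺ nⁿ.
super-exponential nⁿ dominates exponential base 7 asymptotically.

u(n) grows faster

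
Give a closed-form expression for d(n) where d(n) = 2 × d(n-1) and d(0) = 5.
Recurrence: d(n) = 2 × d(n-1), initial: d(0) = 5.
Each term is 2 times the previous, so this is geometric with ratio 2. After n steps: d(n) = d(0)·2ⁿ = 5·2ⁿ.

d(n) = 5·2ⁿ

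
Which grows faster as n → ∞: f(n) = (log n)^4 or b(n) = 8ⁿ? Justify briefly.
Comparing growth rates:
Growth-rate hierarchy: log n ≺ any polynomial ≺ any exponential cⁿ (c>1) ≺ n! ≺ nⁿ.
exponential base 8 dominates polylogarithmic (log n)^4 asymptotically.

b(n) grows faster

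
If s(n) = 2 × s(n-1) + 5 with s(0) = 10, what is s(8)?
Computing step by step:
s(0) = 10
s(1) = 2 × 10 + 5 = 25
s(2) = 2 × 25 + 5 = 55
s(3) = 2 × 55 + 5 = 115
s(4) = 2 × 115 + 5 = 235
s(5) = 2 × 235 + 5 = 475
s(6) = 2 × 475 + 5 = 955
s(7) = 2 × 955 + 5 = 1915
s(8) = 2 × 1915 + 5 = 3835

3835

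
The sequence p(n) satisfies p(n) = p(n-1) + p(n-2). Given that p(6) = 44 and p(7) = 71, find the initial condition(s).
Work backwards using p(k) = p(k+2) - p(k+1):
p(5) = p(7) - p(6) = 71 - 44 = 27
p(4) = p(6) - p(5) = 44 - 27 = 17
p(3) = p(5) - p(4) = 27 - 17 = 10
p(2) = p(4) - p(3) = 17 - 10 = 7
p(1) = p(3) - p(2) = 10 - 7 = 3
p(0) = p(2) - p(1) = 7 - 3 = 4

p(0) = 4, p(1) = 3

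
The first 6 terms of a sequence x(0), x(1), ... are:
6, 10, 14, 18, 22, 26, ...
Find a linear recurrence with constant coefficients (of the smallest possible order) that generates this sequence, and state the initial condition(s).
Look for the lowest-order linear relation among consecutive terms.
Observation: consecutive differences are constant (= 4).
Check at n=2: 1·10 + 4 = 14. ✓

x(n) = x(n-1) + 4, x(0) = 6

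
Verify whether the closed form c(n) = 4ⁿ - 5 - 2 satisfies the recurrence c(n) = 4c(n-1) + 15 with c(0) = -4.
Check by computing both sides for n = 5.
From the recurrence with c(0) = -4:
  c(0) = -4, c(1) = -1, c(2) = 11, c(3) = 59, c(4) = 251, c(5) = 1019
  so the recurrence gives c(5) = 1019.
From the proposed closed form c(n) = 4ⁿ - 5 - 2:
  c(5) = 1017.
The recurrence gives 1019 but the closed form gives 1017, so the closed form does not satisfy the recurrence.

No, the closed form is incorrect.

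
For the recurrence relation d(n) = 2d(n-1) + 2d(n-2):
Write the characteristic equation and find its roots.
Substitute d(n) = rⁿ and divide through by rⁿ⁻²: r² - 2r - 2 = 0
Discriminant: 2² + 4·2 = 12, not a perfect square, so by the quadratic formula r = (2 ± √12)/2.
General solution: d(n) = A·r₁ⁿ + B·r₂ⁿ where r₁,r₂ = (2 ± √12)/2

Characteristic: r² - 2r - 2 = 0, Roots: r = (2 ± √12)/2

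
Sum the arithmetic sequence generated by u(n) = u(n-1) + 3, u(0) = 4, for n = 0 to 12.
Computing the sequence terms: 4, 7, 10, 13, 16, 19, 22, 25, 28, 31, 34, 37, 40
Adding these values together:

286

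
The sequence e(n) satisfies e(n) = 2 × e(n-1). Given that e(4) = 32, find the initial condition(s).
In general e(n) = 2ⁿ · e(0). At n = 4: e(0) = e(4) / 2^4 = 32 / 16 = 2.

e(0) = 2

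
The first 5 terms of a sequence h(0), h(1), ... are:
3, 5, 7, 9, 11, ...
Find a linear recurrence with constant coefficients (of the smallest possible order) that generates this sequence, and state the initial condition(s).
Look for the lowest-order linear relation among consecutive terms.
Observation: consecutive differences are constant (= 2).
Check at n=2: 1·5 + 2 = 7. ✓

h(n) = h(n-1) + 2, h(0) = 3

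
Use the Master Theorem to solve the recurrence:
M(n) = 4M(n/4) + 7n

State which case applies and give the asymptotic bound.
Master Theorem template: M(n) = a·M(n/b) + f(n).
Here: a=4, b=4, f(n)=7n
Compute log_b(a) = log_4(4) = 1.
f(n) = 7n = Θ(n). Case 2: M(n) = Θ(n log n).

Case 2: M(n) = Θ(n log n)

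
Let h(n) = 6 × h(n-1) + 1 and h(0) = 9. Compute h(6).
Computing step by step:
h(0) = 9
h(1) = 6 × 9 + 1 = 55
h(2) = 6 × 55 + 1 = 331
h(3) = 6 × 331 + 1 = 1987
h(4) = 6 × 1987 + 1 = 11923
h(5) = 6 × 11923 + 1 = 71539
h(6) = 6 × 71539 + 1 = 429235

429235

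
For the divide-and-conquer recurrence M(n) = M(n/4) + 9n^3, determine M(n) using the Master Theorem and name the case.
Master Theorem template: M(n) = a·M(n/b) + f(n).
Here: a=1, b=4, f(n)=9n^3
Compute log_b(a) = log_4(1) = 0.
f(n) = 9n^3 = Ω(n^(0+ε)) with ε = 3, and the regularity condition holds (a·f(n/b) = (a/b^3)·f(n) with a/b^3 = 4^-3 < 1). Case 3: M(n) = Θ(f(n)) = Θ(n^3).

Case 3: M(n) = Θ(n^3)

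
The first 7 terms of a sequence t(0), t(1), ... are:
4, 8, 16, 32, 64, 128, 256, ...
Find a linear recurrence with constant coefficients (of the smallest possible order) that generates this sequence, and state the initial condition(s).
Look for the lowest-order linear relation among consecutive terms.
Observation: each term is 2× the previous.
Check at n=2: 2·8 = 16. ✓

t(n) = 2 × t(n-1), t(0) = 4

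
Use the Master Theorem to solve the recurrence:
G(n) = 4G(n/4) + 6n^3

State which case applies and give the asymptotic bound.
Master Theorem template: G(n) = a·G(n/b) + f(n).
Here: a=4, b=4, f(n)=6n^3
Compute log_b(a) = log_4(4) = 1.
f(n) = 6n^3 = Ω(n^(1+ε)) with ε = 2, and the regularity condition holds (a·f(n/b) = (a/b^3)·f(n) with a/b^3 = 4^-2 < 1). Case 3: G(n) = Θ(f(n)) = Θ(n^3).

Case 3: G(n) = Θ(n^3)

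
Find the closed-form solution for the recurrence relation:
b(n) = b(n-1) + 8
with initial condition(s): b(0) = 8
Recurrence: b(n) = b(n-1) + 8, initial: b(0) = 8.
Each step adds 8, so b(n) = b(0) + 8n = 8n + 8.

b(n) = 8n + 8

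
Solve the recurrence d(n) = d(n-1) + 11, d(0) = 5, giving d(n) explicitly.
Recurrence: d(n) = d(n-1) + 11, initial: d(0) = 5.
Each step adds 11, so d(n) = d(0) + 11n = 11n + 5.

d(n) = 11n + 5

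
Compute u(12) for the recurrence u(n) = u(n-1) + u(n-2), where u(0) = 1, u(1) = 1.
Computing the sequence terms:
1, 1, 2, 3, 5, 8, 13, 21, 34, 55, 89, 144, 233

233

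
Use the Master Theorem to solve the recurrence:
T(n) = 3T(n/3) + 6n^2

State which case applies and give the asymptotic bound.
Master Theorem template: T(n) = a·T(n/b) + f(n).
Here: a=3, b=3, f(n)=6n^2
Compute log_b(a) = log_3(3) = 1.
f(n) = 6n^2 = Ω(n^(1+ε)) with ε = 1, and the regularity condition holds (a·f(n/b) = (a/b^2)·f(n) with a/b^2 = 3^-1 < 1). Case 3: T(n) = Θ(f(n)) = Θ(n^2).

Case 3: T(n) = Θ(n^2)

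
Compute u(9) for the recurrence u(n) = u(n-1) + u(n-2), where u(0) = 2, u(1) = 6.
Computing the sequence terms:
2, 6, 8, 14, 22, 36, 58, 94, 152, 246

246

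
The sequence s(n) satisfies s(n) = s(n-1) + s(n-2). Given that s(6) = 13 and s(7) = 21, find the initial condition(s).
Work backwards using s(k) = s(k+2) - s(k+1):
s(5) = s(7) - s(6) = 21 - 13 = 8
s(4) = s(6) - s(5) = 13 - 8 = 5
s(3) = s(5) - s(4) = 8 - 5 = 3
s(2) = s(4) - s(3) = 5 - 3 = 2
s(1) = s(3) - s(2) = 3 - 2 = 1
s(0) = s(2) - s(1) = 2 - 1 = 1

s(0) = 1, s(1) = 1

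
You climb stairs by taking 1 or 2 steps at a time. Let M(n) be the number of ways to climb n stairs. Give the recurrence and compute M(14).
Condition on the size of the last step (1 to 2): before it there were n-1, …, n-2 stairs climbed, and these cases are disjoint, so M(n) = M(n-1) + M(n-2) (Fibonacci-type sequence).
Initial conditions by direct count (compositions of i into parts ≤ 2): M(1) = 1; M(2) = 2.
Iterating the recurrence: M(3) = 3, M(4) = 5, M(5) = 8, M(6) = 13, M(7) = 21, M(8) = 34, M(9) = 55, M(10) = 89, M(11) = 144, M(12) = 233, M(13) = 377, M(14) = 610.

M(n) = M(n-1) + M(n-2), M(1) = 1, M(2) = 2; M(14) = 610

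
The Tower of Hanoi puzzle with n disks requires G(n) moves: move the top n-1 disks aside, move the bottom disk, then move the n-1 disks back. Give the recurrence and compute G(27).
Moving n disks = move the top n-1 disks aside (G(n-1) moves) + move the largest disk (1 move) + move the n-1 disks back on top (G(n-1) moves), so G(n) = 2G(n-1) + 1, with G(1) = 1 (a single disk takes one move).
First terms: 1, 3, 7, 15, 31, 63, … — each is one less than a power of 2. Indeed G(n) + 1 = 2(G(n-1) + 1) with G(1) + 1 = 2, so G(n) + 1 = 2ⁿ and G(n) = 2ⁿ - 1.
Hence G(27) = 2^27 - 1 = 134217728 - 1 = 134217727.

G(n) = 2G(n-1) + 1, G(1) = 1; G(27) = 134217727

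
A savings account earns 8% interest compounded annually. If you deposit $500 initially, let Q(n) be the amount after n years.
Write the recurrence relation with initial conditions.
Each year the balance grows by 8%, i.e. is multiplied by 1 + 8/100 = 1.08, so Q(n) = 1.08 × Q(n-1). The initial deposit gives Q(0) = 500.
Unrolling gives the closed form Q(n) = 500 × (1.08)ⁿ.

Q(n) = 1.08 × Q(n-1), Q(0) = 500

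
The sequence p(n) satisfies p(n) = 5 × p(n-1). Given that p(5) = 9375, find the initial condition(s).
In general p(n) = 5ⁿ · p(0). At n = 5: p(0) = p(5) / 5^5 = 9375 / 3125 = 3.

p(0) = 3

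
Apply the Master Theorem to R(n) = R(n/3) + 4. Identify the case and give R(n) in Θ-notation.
Master Theorem template: R(n) = a·R(n/b) + f(n).
Here: a=1, b=3, f(n)=4
Compute log_b(a) = log_3(1) = 0.
f(n) = 4 = Θ(1). Case 2: R(n) = Θ(log n).

Case 2: R(n) = Θ(log n)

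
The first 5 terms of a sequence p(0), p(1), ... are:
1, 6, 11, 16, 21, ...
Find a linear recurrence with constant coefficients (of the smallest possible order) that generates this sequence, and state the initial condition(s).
Look for the lowest-order linear relation among consecutive terms.
Observation: consecutive differences are constant (= 5).
Check at n=2: 1·6 + 5 = 11. ✓

p(n) = p(n-1) + 5, p(0) = 1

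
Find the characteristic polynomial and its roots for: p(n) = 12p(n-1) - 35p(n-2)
Substitute p(n) = rⁿ and divide through by rⁿ⁻²: r² - 12r + 35 = 0
Factor: (r - 7)(r - 5) = 0, so r = 7, 5.
General solution: p(n) = A·7ⁿ + B·5ⁿ

Characteristic: r² - 12r + 35 = 0, Roots: r = 7, 5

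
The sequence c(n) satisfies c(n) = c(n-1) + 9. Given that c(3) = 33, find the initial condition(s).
c(3) = c(0) + 3·9, so c(0) = 33 - 27 = 6.

c(0) = 6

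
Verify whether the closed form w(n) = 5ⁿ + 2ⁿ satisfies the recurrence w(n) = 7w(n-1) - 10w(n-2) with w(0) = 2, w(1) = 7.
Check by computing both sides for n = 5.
From the recurrence with w(0) = 2, w(1) = 7:
  w(0) = 2, w(1) = 7, w(2) = 29, w(3) = 133, w(4) = 641, w(5) = 3157
  so the recurrence gives w(5) = 3157.
From the proposed closed form w(n) = 5ⁿ + 2ⁿ:
  w(5) = 3157.
Both sides give 3157 at n = 5, and the initial condition(s) match, so the closed form is consistent.

Yes, the closed form is correct.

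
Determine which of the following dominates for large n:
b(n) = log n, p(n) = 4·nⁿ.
Comparing growth rates:
Growth-rate hierarchy: log n ≺ any polynomial ≺ any exponential cⁿ (c>1) ≺ n! ≺ nⁿ.
super-exponential nⁿ dominates logarithmic asymptotically.

p(n) grows faster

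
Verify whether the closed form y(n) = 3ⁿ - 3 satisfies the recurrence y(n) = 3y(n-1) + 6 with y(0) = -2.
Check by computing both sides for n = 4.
From the recurrence with y(0) = -2:
  y(0) = -2, y(1) = 0, y(2) = 6, y(3) = 24, y(4) = 78
  so the recurrence gives y(4) = 78.
From the proposed closed form y(n) = 3ⁿ - 3:
  y(4) = 78.
Both sides give 78 at n = 4, and the initial condition(s) match, so the closed form is consistent.

Yes, the closed form is correct.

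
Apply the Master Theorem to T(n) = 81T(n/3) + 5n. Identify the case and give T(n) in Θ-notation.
Master Theorem template: T(n) = a·T(n/b) + f(n).
Here: a=81, b=3, f(n)=5n
Compute log_b(a) = log_3(81) = 4.
f(n) = 5n = O(n^(4-ε)) with ε = 3. Case 1: T(n) = Θ(n^log_b(a)) = Θ(n^4).

Case 1: T(n) = Θ(n^4)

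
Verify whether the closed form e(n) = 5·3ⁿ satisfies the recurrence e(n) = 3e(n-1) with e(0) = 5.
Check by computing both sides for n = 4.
From the recurrence with e(0) = 5:
  e(0) = 5, e(1) = 15, e(2) = 45, e(3) = 135, e(4) = 405
  so the recurrence gives e(4) = 405.
From the proposed closed form e(n) = 5·3ⁿ:
  e(4) = 405.
Both sides give 405 at n = 4, and the initial condition(s) match, so the closed form is consistent.

Yes, the closed form is correct.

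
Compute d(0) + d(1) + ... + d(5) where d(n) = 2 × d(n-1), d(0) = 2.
Computing the sequence terms: 2, 4, 8, 16, 32, 64
Adding these values together:

126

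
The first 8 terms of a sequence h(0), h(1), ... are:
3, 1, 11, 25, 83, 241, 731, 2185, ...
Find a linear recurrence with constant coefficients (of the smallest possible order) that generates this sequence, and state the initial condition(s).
Look for the lowest-order linear relation among consecutive terms.
Observation: h(n) - 2·h(n-1) - (3)·h(n-2) = 0 holds for the shown terms, and no order-1 relation h(n) = α·h(n-1) + β fits.
Check at n=3: 2·11 + (3)·1 = 25. ✓

h(n) = 2h(n-1) + 3h(n-2), h(0) = 3, h(1) = 1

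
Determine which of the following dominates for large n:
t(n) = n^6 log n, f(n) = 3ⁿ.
Comparing growth rates:
Growth-rate hierarchy: log n ≺ any polynomial ≺ any exponential cⁿ (c>1) ≺ n! ≺ nⁿ.
exponential base 3 dominates polynomial degree 6 (with log factor) asymptotically.

f(n) grows faster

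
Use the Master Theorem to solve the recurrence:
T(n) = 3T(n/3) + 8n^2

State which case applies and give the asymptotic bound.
Master Theorem template: T(n) = a·T(n/b) + f(n).
Here: a=3, b=3, f(n)=8n^2
Compute log_b(a) = log_3(3) = 1.
f(n) = 8n^2 = Ω(n^(1+ε)) with ε = 1, and the regularity condition holds (a·f(n/b) = (a/b^2)·f(n) with a/b^2 = 3^-1 < 1). Case 3: T(n) = Θ(f(n)) = Θ(n^2).

Case 3: T(n) = Θ(n^2)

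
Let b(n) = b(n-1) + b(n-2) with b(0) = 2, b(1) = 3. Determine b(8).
Computing the sequence terms:
2, 3, 5, 8, 13, 21, 34, 55, 89

89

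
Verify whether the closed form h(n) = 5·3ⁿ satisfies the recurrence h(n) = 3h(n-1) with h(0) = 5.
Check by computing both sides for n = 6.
From the recurrence with h(0) = 5:
  h(0) = 5, h(1) = 15, h(2) = 45, h(3) = 135, h(4) = 405, h(5) = 1215, h(6) = 3645
  so the recurrence gives h(6) = 3645.
From the proposed closed form h(n) = 5·3ⁿ:
  h(6) = 3645.
Both sides give 3645 at n = 6, and the initial condition(s) match, so the closed form is consistent.

Yes, the closed form is correct.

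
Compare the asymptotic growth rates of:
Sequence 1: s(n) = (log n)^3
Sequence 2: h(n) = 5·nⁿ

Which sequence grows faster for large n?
Comparing growth rates:
Growth-rate hierarchy: log n ≺ any polynomial ≺ any exponential cⁿ (c>1) ≺ n! ≺ nⁿ.
super-exponential nⁿ dominates polylogarithmic (log n)^3 asymptotically.

h(n) grows faster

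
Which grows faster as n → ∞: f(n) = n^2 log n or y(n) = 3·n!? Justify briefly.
Comparing growth rates:
Growth-rate hierarchy: log n ≺ any polynomial ≺ any exponential cⁿ (c>1) ≺ n! ≺ nⁿ.
factorial dominates polynomial degree 2 (with log factor) asymptotically.

y(n) grows faster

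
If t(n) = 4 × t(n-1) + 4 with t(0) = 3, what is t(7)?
Computing step by step:
t(0) = 3
t(1) = 4 × 3 + 4 = 16
t(2) = 4 × 16 + 4 = 68
t(3) = 4 × 68 + 4 = 276
t(4) = 4 × 276 + 4 = 1108
t(5) = 4 × 1108 + 4 = 4436
t(6) = 4 × 4436 + 4 = 17748
t(7) = 4 × 17748 + 4 = 70996

70996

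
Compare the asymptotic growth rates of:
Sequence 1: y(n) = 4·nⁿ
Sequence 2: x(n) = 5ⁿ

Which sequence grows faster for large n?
Comparing growth rates:
Growth-rate hierarchy: log n ≺ any polynomial ≺ any exponential cⁿ (c>1) ≺ n! ≺ nⁿ.
super-exponential nⁿ dominates exponential base 5 asymptotically.

y(n) grows faster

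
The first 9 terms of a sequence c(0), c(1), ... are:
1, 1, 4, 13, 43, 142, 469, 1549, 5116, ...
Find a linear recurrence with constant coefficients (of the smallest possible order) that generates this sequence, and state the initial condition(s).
Look for the lowest-order linear relation among consecutive terms.
Observation: c(n) - 3·c(n-1) - (1)·c(n-2) = 0 holds for the shown terms, and no order-1 relation c(n) = α·c(n-1) + β fits.
Check at n=3: 3·4 + (1)·1 = 13. ✓

c(n) = 3c(n-1) + c(n-2), c(0) = 1, c(1) = 1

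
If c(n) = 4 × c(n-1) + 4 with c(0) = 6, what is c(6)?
Computing step by step:
c(0) = 6
c(1) = 4 × 6 + 4 = 28
c(2) = 4 × 28 + 4 = 116
c(3) = 4 × 116 + 4 = 468
c(4) = 4 × 468 + 4 = 1876
c(5) = 4 × 1876 + 4 = 7508
c(6) = 4 × 7508 + 4 = 30036

30036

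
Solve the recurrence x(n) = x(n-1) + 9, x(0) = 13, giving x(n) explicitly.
Recurrence: x(n) = x(n-1) + 9, initial: x(0) = 13.
Each step adds 9, so x(n) = x(0) + 9n = 9n + 13.

x(n) = 9n + 13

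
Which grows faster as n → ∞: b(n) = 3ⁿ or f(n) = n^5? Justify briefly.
Comparing growth rates:
Growth-rate hierarchy: log n ≺ any polynomial ≺ any exponential cⁿ (c>1) ≺ n! ≺ nⁿ.
exponential base 3 dominates polynomial degree 5 asymptotically.

b(n) grows faster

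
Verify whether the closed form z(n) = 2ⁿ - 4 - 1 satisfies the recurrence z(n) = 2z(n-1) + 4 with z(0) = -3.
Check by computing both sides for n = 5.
From the recurrence with z(0) = -3:
  z(0) = -3, z(1) = -2, z(2) = 0, z(3) = 4, z(4) = 12, z(5) = 28
  so the recurrence gives z(5) = 28.
From the proposed closed form z(n) = 2ⁿ - 4 - 1:
  z(5) = 27.
The recurrence gives 28 but the closed form gives 27, so the closed form does not satisfy the recurrence.

No, the closed form is incorrect.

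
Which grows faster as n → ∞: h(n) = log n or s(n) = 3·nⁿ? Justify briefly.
Comparing growth rates:
Growth-rate hierarchy: log n ≺ any polynomial ≺ any exponential cⁿ (c>1) ≺ n! ≺ nⁿ.
super-exponential nⁿ dominates logarithmic asymptotically.

s(n) grows faster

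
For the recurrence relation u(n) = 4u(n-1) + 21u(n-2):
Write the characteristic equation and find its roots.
Substitute u(n) = rⁿ and divide through by rⁿ⁻²: r² - 4r - 21 = 0
Factor: (r - 7)(r + 3) = 0, so r = 7, -3.
General solution: u(n) = A·7ⁿ + B·(-3)ⁿ

Characteristic: r² - 4r - 21 = 0, Roots: r = 7, -3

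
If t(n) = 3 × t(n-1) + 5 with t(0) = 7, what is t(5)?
Computing step by step:
t(0) = 7
t(1) = 3 × 7 + 5 = 26
t(2) = 3 × 26 + 5 = 83
t(3) = 3 × 83 + 5 = 254
t(4) = 3 × 254 + 5 = 767
t(5) = 3 × 767 + 5 = 2306

2306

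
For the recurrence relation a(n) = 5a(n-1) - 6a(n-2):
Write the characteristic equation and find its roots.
Substitute a(n) = rⁿ and divide through by rⁿ⁻²: r² - 5r + 6 = 0
Factor: (r - 2)(r - 3) = 0, so r = 2, 3.
General solution: a(n) = A·2ⁿ + B·3ⁿ

Characteristic: r² - 5r + 6 = 0, Roots: r = 2, 3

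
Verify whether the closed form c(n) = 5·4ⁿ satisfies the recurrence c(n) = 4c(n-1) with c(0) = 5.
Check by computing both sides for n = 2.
From the recurrence with c(0) = 5:
  c(0) = 5, c(1) = 20, c(2) = 80
  so the recurrence gives c(2) = 80.
From the proposed closed form c(n) = 5·4ⁿ:
  c(2) = 80.
Both sides give 80 at n = 2, and the initial condition(s) match, so the closed form is consistent.

Yes, the closed form is correct.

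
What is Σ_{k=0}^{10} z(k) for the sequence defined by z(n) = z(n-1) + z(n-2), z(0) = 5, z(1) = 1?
Computing the sequence terms: 5, 1, 6, 7, 13, 20, 33, 53, 86, 139, 225
Adding these values together:

588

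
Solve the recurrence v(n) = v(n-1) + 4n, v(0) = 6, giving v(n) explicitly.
Recurrence: v(n) = v(n-1) + 4n, initial: v(0) = 6.
Telescoping: v(n) = v(0) + 4·Σᵢ₌₁ⁿ i = 6 + 4·n(n+1)/2.

v(n) = 4·n(n+1)/2 + 6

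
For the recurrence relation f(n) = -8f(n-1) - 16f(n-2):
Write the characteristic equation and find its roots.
Substitute f(n) = rⁿ and divide through by rⁿ⁻²: r² + 8r + 16 = 0
Factor: (r + 4)² = 0, so r = -4 (double root).
General solution: f(n) = (A + Bn)·(-4)ⁿ

Characteristic: r² + 8r + 16 = 0, Roots: r = -4 (double root)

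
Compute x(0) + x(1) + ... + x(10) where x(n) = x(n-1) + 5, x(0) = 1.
Computing the sequence terms: 1, 6, 11, 16, 21, 26, 31, 36, 41, 46, 51
Adding these values together:

286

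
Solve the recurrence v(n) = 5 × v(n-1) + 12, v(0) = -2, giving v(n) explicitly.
Recurrence: v(n) = 5 × v(n-1) + 12, initial: v(0) = -2.
Try v(n) = A·5ⁿ + C. Substituting: A·5ⁿ + C = 5(A·5ⁿ⁻¹ + C) + 12 = A·5ⁿ + 5C + 12, so C = 5C + 12, giving C = -3. Then v(0) = A - 3 = -2 gives A = 1.

v(n) = 5ⁿ - 3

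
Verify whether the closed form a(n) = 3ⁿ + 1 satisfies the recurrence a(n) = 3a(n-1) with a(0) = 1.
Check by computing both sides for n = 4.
From the recurrence with a(0) = 1:
  a(0) = 1, a(1) = 3, a(2) = 9, a(3) = 27, a(4) = 81
  so the recurrence gives a(4) = 81.
From the proposed closed form a(n) = 3ⁿ + 1:
  a(4) = 82.
The recurrence gives 81 but the closed form gives 82, so the closed form does not satisfy the recurrence.

No, the closed form is incorrect.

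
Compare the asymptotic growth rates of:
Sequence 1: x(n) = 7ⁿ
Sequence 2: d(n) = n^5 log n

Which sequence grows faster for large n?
Comparing growth rates:
Growth-rate hierarchy: log n ≺ any polynomial ≺ any exponential cⁿ (c>1) ≺ n! ≺ nⁿ.
exponential base 7 dominates polynomial degree 5 (with log factor) asymptotically.

x(n) grows faster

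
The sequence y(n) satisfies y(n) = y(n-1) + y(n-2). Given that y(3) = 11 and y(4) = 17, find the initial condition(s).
Work backwards using y(k) = y(k+2) - y(k+1):
y(2) = y(4) - y(3) = 17 - 11 = 6
y(1) = y(3) - y(2) = 11 - 6 = 5
y(0) = y(2) - y(1) = 6 - 5 = 1

y(0) = 1, y(1) = 5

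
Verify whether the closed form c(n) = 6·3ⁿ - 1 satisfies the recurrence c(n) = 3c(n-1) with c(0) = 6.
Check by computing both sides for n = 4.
From the recurrence with c(0) = 6:
  c(0) = 6, c(1) = 18, c(2) = 54, c(3) = 162, c(4) = 486
  so the recurrence gives c(4) = 486.
From the proposed closed form c(n) = 6·3ⁿ - 1:
  c(4) = 485.
The recurrence gives 486 but the closed form gives 485, so the closed form does not satisfy the recurrence.

No, the closed form is incorrect.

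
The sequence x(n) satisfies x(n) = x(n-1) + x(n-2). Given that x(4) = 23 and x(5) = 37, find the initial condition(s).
Work backwards using x(k) = x(k+2) - x(k+1):
x(3) = x(5) - x(4) = 37 - 23 = 14
x(2) = x(4) - x(3) = 23 - 14 = 9
x(1) = x(3) - x(2) = 14 - 9 = 5
x(0) = x(2) - x(1) = 9 - 5 = 4

x(0) = 4, x(1) = 5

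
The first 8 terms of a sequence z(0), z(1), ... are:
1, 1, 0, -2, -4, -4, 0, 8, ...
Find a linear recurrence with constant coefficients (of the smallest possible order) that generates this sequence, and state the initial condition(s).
Look for the lowest-order linear relation among consecutive terms.
Observation: z(n) - 2·z(n-1) - (-2)·z(n-2) = 0 holds for the shown terms, and no order-1 relation z(n) = α·z(n-1) + β fits.
Check at n=3: 2·0 + (-2)·1 = -2. ✓

z(n) = 2z(n-1) - 2z(n-2), z(0) = 1, z(1) = 1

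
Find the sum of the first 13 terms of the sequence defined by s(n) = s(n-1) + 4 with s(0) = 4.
Computing the sequence terms: 4, 8, 12, 16, 20, 24, 28, 32, 36, 40, 44, 48, 52
Adding these values together:

364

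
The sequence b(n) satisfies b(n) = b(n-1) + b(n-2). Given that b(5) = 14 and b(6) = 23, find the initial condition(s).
Work backwards using b(k) = b(k+2) - b(k+1):
b(4) = b(6) - b(5) = 23 - 14 = 9
b(3) = b(5) - b(4) = 14 - 9 = 5
b(2) = b(4) - b(3) = 9 - 5 = 4
b(1) = b(3) - b(2) = 5 - 4 = 1
b(0) = b(2) - b(1) = 4 - 1 = 3

b(0) = 3, b(1) = 1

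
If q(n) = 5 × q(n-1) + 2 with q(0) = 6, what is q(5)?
Computing step by step:
q(0) = 6
q(1) = 5 × 6 + 2 = 32
q(2) = 5 × 32 + 2 = 162
q(3) = 5 × 162 + 2 = 812
q(4) = 5 × 812 + 2 = 4062
q(5) = 5 × 4062 + 2 = 20312

20312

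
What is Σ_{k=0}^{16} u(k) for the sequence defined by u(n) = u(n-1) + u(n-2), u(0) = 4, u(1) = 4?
Computing the sequence terms: 4, 4, 8, 12, 20, 32, 52, 84, 136, 220, 356, 576, 932, 1508, 2440, 3948, 6388
Adding these values together:

16720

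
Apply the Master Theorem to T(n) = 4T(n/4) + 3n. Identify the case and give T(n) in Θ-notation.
Master Theorem template: T(n) = a·T(n/b) + f(n).
Here: a=4, b=4, f(n)=3n
Compute log_b(a) = log_4(4) = 1.
f(n) = 3n = Θ(n). Case 2: T(n) = Θ(n log n).

Case 2: T(n) = Θ(n log n)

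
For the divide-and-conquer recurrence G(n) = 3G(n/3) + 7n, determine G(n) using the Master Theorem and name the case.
Master Theorem template: G(n) = a·G(n/b) + f(n).
Here: a=3, b=3, f(n)=7n
Compute log_b(a) = log_3(3) = 1.
f(n) = 7n = Θ(n). Case 2: G(n) = Θ(n log n).

Case 2: G(n) = Θ(n log n)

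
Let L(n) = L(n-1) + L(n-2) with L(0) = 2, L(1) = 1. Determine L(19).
Computing the sequence terms:
2, 1, 3, 4, 7, 11, 18, 29, 47, 76, 123, 199, 322, 521, 843, 1364, 2207, 3571, 5778, 9349

9349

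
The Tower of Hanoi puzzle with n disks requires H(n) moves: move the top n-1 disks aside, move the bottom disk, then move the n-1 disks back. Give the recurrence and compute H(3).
Moving n disks = move the top n-1 disks aside (H(n-1) moves) + move the largest disk (1 move) + move the n-1 disks back on top (H(n-1) moves), so H(n) = 2H(n-1) + 1, with H(1) = 1 (a single disk takes one move).
First terms: 1, 3, 7, … — each is one less than a power of 2. Indeed H(n) + 1 = 2(H(n-1) + 1) with H(1) + 1 = 2, so H(n) + 1 = 2ⁿ and H(n) = 2ⁿ - 1.
Hence H(3) = 2^3 - 1 = 8 - 1 = 7.

H(n) = 2H(n-1) + 1, H(1) = 1; H(3) = 7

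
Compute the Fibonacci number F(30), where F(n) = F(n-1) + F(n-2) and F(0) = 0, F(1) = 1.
Computing the sequence terms:
0, 1, 1, 2, 3, 5, 8, 13, 21, 34, 55, 89, 144, 233, 377, 610, 987, 1597, 2584, 4181, 6765, 10946, 17711, 28657, 46368, 75025, 121393, 196418, 317811, 514229, 832040

832040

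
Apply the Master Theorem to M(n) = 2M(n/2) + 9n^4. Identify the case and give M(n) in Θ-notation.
Master Theorem template: M(n) = a·M(n/b) + f(n).
Here: a=2, b=2, f(n)=9n^4
Compute log_b(a) = log_2(2) = 1.
f(n) = 9n^4 = Ω(n^(1+ε)) with ε = 3, and the regularity condition holds (a·f(n/b) = (a/b^4)·f(n) with a/b^4 = 2^-3 < 1). Case 3: M(n) = Θ(f(n)) = Θ(n^4).

Case 3: M(n) = Θ(n^4)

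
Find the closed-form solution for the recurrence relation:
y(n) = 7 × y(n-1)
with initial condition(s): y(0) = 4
Recurrence: y(n) = 7 × y(n-1), initial: y(0) = 4.
Each term is 7 times the previous, so this is geometric with ratio 7. After n steps: y(n) = y(0)·7ⁿ = 4·7ⁿ.

y(n) = 4·7ⁿ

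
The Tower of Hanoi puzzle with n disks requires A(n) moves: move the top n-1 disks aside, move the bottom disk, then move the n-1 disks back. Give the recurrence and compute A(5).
Moving n disks = move the top n-1 disks aside (A(n-1) moves) + move the largest disk (1 move) + move the n-1 disks back on top (A(n-1) moves), so A(n) = 2A(n-1) + 1, with A(1) = 1 (a single disk takes one move).
First terms: 1, 3, 7, 15, 31, … — each is one less than a power of 2. Indeed A(n) + 1 = 2(A(n-1) + 1) with A(1) + 1 = 2, so A(n) + 1 = 2ⁿ and A(n) = 2ⁿ - 1.
Hence A(5) = 2^5 - 1 = 32 - 1 = 31.

A(n) = 2A(n-1) + 1, A(1) = 1; A(5) = 31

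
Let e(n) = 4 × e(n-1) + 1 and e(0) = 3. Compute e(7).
Computing step by step:
e(0) = 3
e(1) = 4 × 3 + 1 = 13
e(2) = 4 × 13 + 1 = 53
e(3) = 4 × 53 + 1 = 213
e(4) = 4 × 213 + 1 = 853
e(5) = 4 × 853 + 1 = 3413
e(6) = 4 × 3413 + 1 = 13653
e(7) = 4 × 13653 + 1 = 54613

54613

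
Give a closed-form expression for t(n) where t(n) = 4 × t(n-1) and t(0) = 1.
Recurrence: t(n) = 4 × t(n-1), initial: t(0) = 1.
Each term is 4 times the previous, so this is geometric with ratio 4. After n steps: t(n) = t(0)·4ⁿ = 4ⁿ.

t(n) = 4ⁿ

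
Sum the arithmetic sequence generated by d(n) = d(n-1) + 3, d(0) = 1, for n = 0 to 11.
Computing the sequence terms: 1, 4, 7, 10, 13, 16, 19, 22, 25, 28, 31, 34
Adding these values together:

210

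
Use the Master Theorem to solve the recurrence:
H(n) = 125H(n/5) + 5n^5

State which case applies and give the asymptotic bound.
Master Theorem template: H(n) = a·H(n/b) + f(n).
Here: a=125, b=5, f(n)=5n^5
Compute log_b(a) = log_5(125) = 3.
f(n) = 5n^5 = Ω(n^(3+ε)) with ε = 2, and the regularity condition holds (a·f(n/b) = (a/b^5)·f(n) with a/b^5 = 5^-2 < 1). Case 3: H(n) = Θ(f(n)) = Θ(n^5).

Case 3: H(n) = Θ(n^5)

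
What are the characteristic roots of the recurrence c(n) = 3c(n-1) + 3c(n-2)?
Substitute c(n) = rⁿ and divide through by rⁿ⁻²: r² - 3r - 3 = 0
Discriminant: 3² + 4·3 = 21, not a perfect square, so by the quadratic formula r = (3 ± √21)/2.
General solution: c(n) = A·r₁ⁿ + B·r₂ⁿ where r₁,r₂ = (3 ± √21)/2

Characteristic: r² - 3r - 3 = 0, Roots: r = (3 ± √21)/2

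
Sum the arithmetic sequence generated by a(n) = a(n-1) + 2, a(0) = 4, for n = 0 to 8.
Computing the sequence terms: 4, 6, 8, 10, 12, 14, 16, 18, 20
Adding these values together:

108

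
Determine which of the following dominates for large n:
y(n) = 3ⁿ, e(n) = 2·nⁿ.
Comparing growth rates:
Growth-rate hierarchy: log n ≺ any polynomial ≺ any exponential cⁿ (c>1) ≺ n! ≺ nⁿ.
super-exponential nⁿ dominates exponential base 3 asymptotically.

e(n) grows faster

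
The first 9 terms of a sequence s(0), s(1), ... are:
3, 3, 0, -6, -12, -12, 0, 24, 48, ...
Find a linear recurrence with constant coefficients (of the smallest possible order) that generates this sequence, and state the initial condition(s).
Look for the lowest-order linear relation among consecutive terms.
Observation: s(n) - 2·s(n-1) - (-2)·s(n-2) = 0 holds for the shown terms, and no order-1 relation s(n) = α·s(n-1) + β fits.
Check at n=3: 2·0 + (-2)·3 = -6. ✓

s(n) = 2s(n-1) - 2s(n-2), s(0) = 3, s(1) = 3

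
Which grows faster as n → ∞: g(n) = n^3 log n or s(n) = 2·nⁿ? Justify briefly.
Comparing growth rates:
Growth-rate hierarchy: log n ≺ any polynomial ≺ any exponential cⁿ (c>1) ≺ n! ≺ nⁿ.
super-exponential nⁿ dominates polynomial degree 3 (with log factor) asymptotically.

s(n) grows faster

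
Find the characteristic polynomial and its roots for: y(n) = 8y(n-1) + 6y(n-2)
Substitute y(n) = rⁿ and divide through by rⁿ⁻²: r² - 8r - 6 = 0
Discriminant: 8² + 4·6 = 88, not a perfect square, so by the quadratic formula r = (8 ± √88)/2.
General solution: y(n) = A·r₁ⁿ + B·r₂ⁿ where r₁,r₂ = (8 ± √88)/2

Characteristic: r² - 8r - 6 = 0, Roots: r = (8 ± √88)/2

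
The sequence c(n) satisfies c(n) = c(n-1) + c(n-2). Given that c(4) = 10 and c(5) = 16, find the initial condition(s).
Work backwards using c(k) = c(k+2) - c(k+1):
c(3) = c(5) - c(4) = 16 - 10 = 6
c(2) = c(4) - c(3) = 10 - 6 = 4
c(1) = c(3) - c(2) = 6 - 4 = 2
c(0) = c(2) - c(1) = 4 - 2 = 2

c(0) = 2, c(1) = 2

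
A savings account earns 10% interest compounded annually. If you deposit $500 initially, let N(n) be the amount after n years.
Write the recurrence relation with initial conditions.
Each year the balance grows by 10%, i.e. is multiplied by 1 + 10/100 = 1.1, so N(n) = 1.1 × N(n-1). The initial deposit gives N(0) = 500.
Unrolling gives the closed form N(n) = 500 × (1.1)ⁿ.

N(n) = 1.1 × N(n-1), N(0) = 500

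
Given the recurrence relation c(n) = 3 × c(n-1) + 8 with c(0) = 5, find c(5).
Computing step by step:
c(0) = 5
c(1) = 3 × 5 + 8 = 23
c(2) = 3 × 23 + 8 = 77
c(3) = 3 × 77 + 8 = 239
c(4) = 3 × 239 + 8 = 725
c(5) = 3 × 725 + 8 = 2183

2183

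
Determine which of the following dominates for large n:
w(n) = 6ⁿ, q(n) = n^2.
Comparing growth rates:
Growth-rate hierarchy: log n ≺ any polynomial ≺ any exponential cⁿ (c>1) ≺ n! ≺ nⁿ.
exponential base 6 dominates polynomial degree 2 asymptotically.

w(n) grows faster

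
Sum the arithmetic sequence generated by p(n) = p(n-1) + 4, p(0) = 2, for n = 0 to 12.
Computing the sequence terms: 2, 6, 10, 14, 18, 22, 26, 30, 34, 38, 42, 46, 50
Adding these values together:

338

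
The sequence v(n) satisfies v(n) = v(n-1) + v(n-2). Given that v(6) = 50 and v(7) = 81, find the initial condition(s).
Work backwards using v(k) = v(k+2) - v(k+1):
v(5) = v(7) - v(6) = 81 - 50 = 31
v(4) = v(6) - v(5) = 50 - 31 = 19
v(3) = v(5) - v(4) = 31 - 19 = 12
v(2) = v(4) - v(3) = 19 - 12 = 7
v(1) = v(3) - v(2) = 12 - 7 = 5
v(0) = v(2) - v(1) = 7 - 5 = 2

v(0) = 2, v(1) = 5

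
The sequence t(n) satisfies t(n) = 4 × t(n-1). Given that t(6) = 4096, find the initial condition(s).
In general t(n) = 4ⁿ · t(0). At n = 6: t(0) = t(6) / 4^6 = 4096 / 4096 = 1.

t(0) = 1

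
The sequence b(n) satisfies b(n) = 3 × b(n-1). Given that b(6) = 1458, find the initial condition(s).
In general b(n) = 3ⁿ · b(0). At n = 6: b(0) = b(6) / 3^6 = 1458 / 729 = 2.

b(0) = 2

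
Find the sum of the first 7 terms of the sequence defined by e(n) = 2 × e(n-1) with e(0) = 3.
Computing the sequence terms: 3, 6, 12, 24, 48, 96, 192
Adding these values together:

381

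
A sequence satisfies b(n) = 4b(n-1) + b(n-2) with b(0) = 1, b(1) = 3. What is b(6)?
Computing the sequence terms:
1, 3, 13, 55, 233, 987, 4181

4181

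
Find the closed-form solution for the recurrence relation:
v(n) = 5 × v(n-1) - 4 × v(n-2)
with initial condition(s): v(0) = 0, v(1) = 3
Recurrence: v(n) = 5 × v(n-1) - 4 × v(n-2), initial: v(0) = 0, v(1) = 3.
Characteristic equation: r² - 5r + 4 = 0, which factors as (r - 4)(r - 1) = 0, so r = 4, 1. General solution v(n) = A·4ⁿ + B·1ⁿ. From v(0) = 0: A + B = 0. From v(1) = 3: 4A + 1B = 3. Solving gives A = 1, B = -1.

v(n) = 4ⁿ - 1ⁿ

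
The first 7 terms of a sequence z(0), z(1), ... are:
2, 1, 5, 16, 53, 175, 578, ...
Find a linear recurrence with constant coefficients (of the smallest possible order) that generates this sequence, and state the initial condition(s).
Look for the lowest-order linear relation among consecutive terms.
Observation: z(n) - 3·z(n-1) - (1)·z(n-2) = 0 holds for the shown terms, and no order-1 relation z(n) = α·z(n-1) + β fits.
Check at n=3: 3·5 + (1)·1 = 16. ✓

z(n) = 3z(n-1) + z(n-2), z(0) = 2, z(1) = 1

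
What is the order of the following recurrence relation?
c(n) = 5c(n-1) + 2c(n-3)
The order is the largest lag k for which c(n-k) appears. Here the deepest term is c(n-3), so the order is 3.

Order 3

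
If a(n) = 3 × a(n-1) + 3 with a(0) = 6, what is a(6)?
Computing step by step:
a(0) = 6
a(1) = 3 × 6 + 3 = 21
a(2) = 3 × 21 + 3 = 66
a(3) = 3 × 66 + 3 = 201
a(4) = 3 × 201 + 3 = 606
a(5) = 3 × 606 + 3 = 1821
a(6) = 3 × 1821 + 3 = 5466

5466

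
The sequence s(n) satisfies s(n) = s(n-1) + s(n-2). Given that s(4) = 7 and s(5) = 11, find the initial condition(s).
Work backwards using s(k) = s(k+2) - s(k+1):
s(3) = s(5) - s(4) = 11 - 7 = 4
s(2) = s(4) - s(3) = 7 - 4 = 3
s(1) = s(3) - s(2) = 4 - 3 = 1
s(0) = s(2) - s(1) = 3 - 1 = 2

s(0) = 2, s(1) = 1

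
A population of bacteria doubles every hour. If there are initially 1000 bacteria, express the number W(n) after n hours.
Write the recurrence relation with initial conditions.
Each hour multiplies the count by 2, so the count after n hours depends only on the count after n-1 hours: W(n) = 2 × W(n-1). The starting count gives W(0) = 1000.
Unrolling n times gives the closed form W(n) = 1000 × 2ⁿ.

W(n) = 2 × W(n-1), W(0) = 1000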